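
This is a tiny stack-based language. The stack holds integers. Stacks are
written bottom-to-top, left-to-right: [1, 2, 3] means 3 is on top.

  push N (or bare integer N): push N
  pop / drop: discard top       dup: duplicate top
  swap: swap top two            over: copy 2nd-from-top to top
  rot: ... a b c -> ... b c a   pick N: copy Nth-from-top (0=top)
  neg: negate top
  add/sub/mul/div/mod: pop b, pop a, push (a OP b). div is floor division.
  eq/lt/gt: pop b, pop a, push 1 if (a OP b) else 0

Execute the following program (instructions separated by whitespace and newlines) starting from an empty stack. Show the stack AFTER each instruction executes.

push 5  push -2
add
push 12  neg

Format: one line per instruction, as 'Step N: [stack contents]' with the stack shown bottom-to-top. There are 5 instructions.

Step 1: [5]
Step 2: [5, -2]
Step 3: [3]
Step 4: [3, 12]
Step 5: [3, -12]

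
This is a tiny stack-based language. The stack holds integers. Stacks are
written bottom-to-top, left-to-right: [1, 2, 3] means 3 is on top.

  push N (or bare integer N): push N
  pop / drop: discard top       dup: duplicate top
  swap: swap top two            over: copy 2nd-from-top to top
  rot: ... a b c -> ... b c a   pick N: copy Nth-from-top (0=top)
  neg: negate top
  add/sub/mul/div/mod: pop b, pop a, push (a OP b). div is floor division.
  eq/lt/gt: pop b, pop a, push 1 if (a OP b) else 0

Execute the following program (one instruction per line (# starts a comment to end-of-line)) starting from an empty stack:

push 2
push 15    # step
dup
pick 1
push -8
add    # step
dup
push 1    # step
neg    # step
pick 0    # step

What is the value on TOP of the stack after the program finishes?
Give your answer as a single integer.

After 'push 2': [2]
After 'push 15': [2, 15]
After 'dup': [2, 15, 15]
After 'pick 1': [2, 15, 15, 15]
After 'push -8': [2, 15, 15, 15, -8]
After 'add': [2, 15, 15, 7]
After 'dup': [2, 15, 15, 7, 7]
After 'push 1': [2, 15, 15, 7, 7, 1]
After 'neg': [2, 15, 15, 7, 7, -1]
After 'pick 0': [2, 15, 15, 7, 7, -1, -1]

Answer: -1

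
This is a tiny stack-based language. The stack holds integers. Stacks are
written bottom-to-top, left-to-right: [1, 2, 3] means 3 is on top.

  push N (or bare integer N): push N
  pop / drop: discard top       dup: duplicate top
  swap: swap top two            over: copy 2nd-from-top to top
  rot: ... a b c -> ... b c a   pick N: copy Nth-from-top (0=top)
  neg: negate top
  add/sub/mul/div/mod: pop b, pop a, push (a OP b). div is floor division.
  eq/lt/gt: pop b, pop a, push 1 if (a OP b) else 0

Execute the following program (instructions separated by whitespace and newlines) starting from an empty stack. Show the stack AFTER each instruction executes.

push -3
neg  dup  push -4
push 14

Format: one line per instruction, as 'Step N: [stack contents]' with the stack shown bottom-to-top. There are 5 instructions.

Step 1: [-3]
Step 2: [3]
Step 3: [3, 3]
Step 4: [3, 3, -4]
Step 5: [3, 3, -4, 14]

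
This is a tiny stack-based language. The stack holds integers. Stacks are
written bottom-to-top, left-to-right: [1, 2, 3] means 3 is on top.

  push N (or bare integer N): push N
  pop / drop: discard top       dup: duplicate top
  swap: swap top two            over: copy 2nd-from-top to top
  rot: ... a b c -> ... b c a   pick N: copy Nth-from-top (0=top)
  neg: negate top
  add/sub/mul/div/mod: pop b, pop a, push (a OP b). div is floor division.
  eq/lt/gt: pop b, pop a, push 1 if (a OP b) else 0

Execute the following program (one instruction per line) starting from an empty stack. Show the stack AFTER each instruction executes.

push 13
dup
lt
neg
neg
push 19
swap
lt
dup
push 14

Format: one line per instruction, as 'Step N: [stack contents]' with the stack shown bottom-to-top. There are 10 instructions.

Step 1: [13]
Step 2: [13, 13]
Step 3: [0]
Step 4: [0]
Step 5: [0]
Step 6: [0, 19]
Step 7: [19, 0]
Step 8: [0]
Step 9: [0, 0]
Step 10: [0, 0, 14]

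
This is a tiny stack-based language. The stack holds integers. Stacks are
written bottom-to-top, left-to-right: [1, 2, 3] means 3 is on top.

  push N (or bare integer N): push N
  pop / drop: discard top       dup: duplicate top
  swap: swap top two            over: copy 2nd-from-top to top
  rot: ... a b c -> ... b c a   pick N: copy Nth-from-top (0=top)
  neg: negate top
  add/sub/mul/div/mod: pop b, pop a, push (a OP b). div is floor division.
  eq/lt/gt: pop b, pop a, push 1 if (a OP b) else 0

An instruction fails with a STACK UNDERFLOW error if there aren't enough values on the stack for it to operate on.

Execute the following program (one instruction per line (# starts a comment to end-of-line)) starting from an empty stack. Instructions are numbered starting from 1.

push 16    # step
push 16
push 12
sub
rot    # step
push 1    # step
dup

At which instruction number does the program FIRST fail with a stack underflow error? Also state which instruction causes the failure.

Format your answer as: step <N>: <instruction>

Step 1 ('push 16'): stack = [16], depth = 1
Step 2 ('push 16'): stack = [16, 16], depth = 2
Step 3 ('push 12'): stack = [16, 16, 12], depth = 3
Step 4 ('sub'): stack = [16, 4], depth = 2
Step 5 ('rot'): needs 3 value(s) but depth is 2 — STACK UNDERFLOW

Answer: step 5: rot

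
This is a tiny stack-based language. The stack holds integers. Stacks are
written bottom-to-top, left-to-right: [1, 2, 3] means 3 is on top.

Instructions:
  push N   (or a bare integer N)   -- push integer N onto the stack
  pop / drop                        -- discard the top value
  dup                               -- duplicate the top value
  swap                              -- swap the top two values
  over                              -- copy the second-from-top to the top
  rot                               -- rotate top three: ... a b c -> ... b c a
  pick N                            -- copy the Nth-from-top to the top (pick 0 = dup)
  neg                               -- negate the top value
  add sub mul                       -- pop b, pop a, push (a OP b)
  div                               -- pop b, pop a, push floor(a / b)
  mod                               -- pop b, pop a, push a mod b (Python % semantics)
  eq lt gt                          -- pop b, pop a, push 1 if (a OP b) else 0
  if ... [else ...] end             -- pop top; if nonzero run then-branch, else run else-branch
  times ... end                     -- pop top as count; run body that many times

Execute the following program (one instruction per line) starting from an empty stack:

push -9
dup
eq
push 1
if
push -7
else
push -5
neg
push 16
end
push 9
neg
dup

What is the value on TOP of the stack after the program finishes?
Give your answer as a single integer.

Answer: -9

Derivation:
After 'push -9': [-9]
After 'dup': [-9, -9]
After 'eq': [1]
After 'push 1': [1, 1]
After 'if': [1]
After 'push -7': [1, -7]
After 'push 9': [1, -7, 9]
After 'neg': [1, -7, -9]
After 'dup': [1, -7, -9, -9]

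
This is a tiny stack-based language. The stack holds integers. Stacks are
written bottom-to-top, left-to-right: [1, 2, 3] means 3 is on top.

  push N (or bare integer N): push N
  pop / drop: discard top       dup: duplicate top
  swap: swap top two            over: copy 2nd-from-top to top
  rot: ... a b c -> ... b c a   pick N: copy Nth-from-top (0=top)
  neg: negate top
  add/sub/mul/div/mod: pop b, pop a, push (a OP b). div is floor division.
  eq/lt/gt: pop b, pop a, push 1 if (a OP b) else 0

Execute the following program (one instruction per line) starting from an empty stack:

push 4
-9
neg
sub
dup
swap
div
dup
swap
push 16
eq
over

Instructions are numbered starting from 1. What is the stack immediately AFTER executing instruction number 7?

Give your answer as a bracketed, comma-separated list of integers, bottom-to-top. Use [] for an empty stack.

Step 1 ('push 4'): [4]
Step 2 ('-9'): [4, -9]
Step 3 ('neg'): [4, 9]
Step 4 ('sub'): [-5]
Step 5 ('dup'): [-5, -5]
Step 6 ('swap'): [-5, -5]
Step 7 ('div'): [1]

Answer: [1]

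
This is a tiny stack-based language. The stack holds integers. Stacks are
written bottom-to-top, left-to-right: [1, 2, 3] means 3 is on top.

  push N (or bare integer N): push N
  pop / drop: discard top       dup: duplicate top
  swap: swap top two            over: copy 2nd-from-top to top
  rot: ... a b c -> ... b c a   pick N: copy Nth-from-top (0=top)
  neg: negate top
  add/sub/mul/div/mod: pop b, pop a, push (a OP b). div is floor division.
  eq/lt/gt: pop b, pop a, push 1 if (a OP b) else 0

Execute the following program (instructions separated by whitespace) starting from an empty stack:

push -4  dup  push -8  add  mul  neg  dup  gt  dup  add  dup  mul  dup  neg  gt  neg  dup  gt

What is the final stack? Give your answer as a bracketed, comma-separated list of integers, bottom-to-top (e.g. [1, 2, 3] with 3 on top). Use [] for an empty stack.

Answer: [0]

Derivation:
After 'push -4': [-4]
After 'dup': [-4, -4]
After 'push -8': [-4, -4, -8]
After 'add': [-4, -12]
After 'mul': [48]
After 'neg': [-48]
After 'dup': [-48, -48]
After 'gt': [0]
After 'dup': [0, 0]
After 'add': [0]
After 'dup': [0, 0]
After 'mul': [0]
After 'dup': [0, 0]
After 'neg': [0, 0]
After 'gt': [0]
After 'neg': [0]
After 'dup': [0, 0]
After 'gt': [0]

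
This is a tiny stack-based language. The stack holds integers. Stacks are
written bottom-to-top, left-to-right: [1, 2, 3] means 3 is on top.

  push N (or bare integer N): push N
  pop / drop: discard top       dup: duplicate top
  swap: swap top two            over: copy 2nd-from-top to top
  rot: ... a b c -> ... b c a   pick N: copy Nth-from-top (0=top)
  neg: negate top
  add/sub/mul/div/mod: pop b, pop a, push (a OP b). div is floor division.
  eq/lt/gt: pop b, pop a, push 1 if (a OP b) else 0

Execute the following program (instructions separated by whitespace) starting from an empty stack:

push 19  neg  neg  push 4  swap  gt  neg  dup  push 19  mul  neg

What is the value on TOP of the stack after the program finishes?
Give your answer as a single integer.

After 'push 19': [19]
After 'neg': [-19]
After 'neg': [19]
After 'push 4': [19, 4]
After 'swap': [4, 19]
After 'gt': [0]
After 'neg': [0]
After 'dup': [0, 0]
After 'push 19': [0, 0, 19]
After 'mul': [0, 0]
After 'neg': [0, 0]

Answer: 0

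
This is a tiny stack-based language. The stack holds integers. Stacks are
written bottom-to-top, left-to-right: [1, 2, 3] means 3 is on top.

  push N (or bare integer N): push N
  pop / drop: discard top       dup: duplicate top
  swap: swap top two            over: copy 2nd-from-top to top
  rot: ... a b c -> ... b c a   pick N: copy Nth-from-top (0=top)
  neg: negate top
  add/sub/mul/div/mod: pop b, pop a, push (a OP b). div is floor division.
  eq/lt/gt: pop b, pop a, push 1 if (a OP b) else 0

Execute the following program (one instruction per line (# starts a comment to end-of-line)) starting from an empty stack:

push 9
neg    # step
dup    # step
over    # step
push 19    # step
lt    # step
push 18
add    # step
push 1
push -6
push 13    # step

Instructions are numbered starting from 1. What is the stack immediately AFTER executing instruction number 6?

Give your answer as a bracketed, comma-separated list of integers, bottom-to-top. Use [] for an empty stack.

Answer: [-9, -9, 1]

Derivation:
Step 1 ('push 9'): [9]
Step 2 ('neg'): [-9]
Step 3 ('dup'): [-9, -9]
Step 4 ('over'): [-9, -9, -9]
Step 5 ('push 19'): [-9, -9, -9, 19]
Step 6 ('lt'): [-9, -9, 1]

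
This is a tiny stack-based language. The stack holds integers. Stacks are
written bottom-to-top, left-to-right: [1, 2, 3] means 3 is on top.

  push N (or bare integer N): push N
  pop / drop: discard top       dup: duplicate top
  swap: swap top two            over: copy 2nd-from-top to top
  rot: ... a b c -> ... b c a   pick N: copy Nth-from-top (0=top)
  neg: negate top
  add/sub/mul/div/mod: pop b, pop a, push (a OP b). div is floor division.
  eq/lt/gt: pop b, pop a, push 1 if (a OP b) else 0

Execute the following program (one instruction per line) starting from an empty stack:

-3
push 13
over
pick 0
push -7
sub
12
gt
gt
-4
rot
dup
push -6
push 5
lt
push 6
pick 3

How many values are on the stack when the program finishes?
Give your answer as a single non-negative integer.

After 'push -3': stack = [-3] (depth 1)
After 'push 13': stack = [-3, 13] (depth 2)
After 'over': stack = [-3, 13, -3] (depth 3)
After 'pick 0': stack = [-3, 13, -3, -3] (depth 4)
After 'push -7': stack = [-3, 13, -3, -3, -7] (depth 5)
After 'sub': stack = [-3, 13, -3, 4] (depth 4)
After 'push 12': stack = [-3, 13, -3, 4, 12] (depth 5)
After 'gt': stack = [-3, 13, -3, 0] (depth 4)
After 'gt': stack = [-3, 13, 0] (depth 3)
After 'push -4': stack = [-3, 13, 0, -4] (depth 4)
After 'rot': stack = [-3, 0, -4, 13] (depth 4)
After 'dup': stack = [-3, 0, -4, 13, 13] (depth 5)
After 'push -6': stack = [-3, 0, -4, 13, 13, -6] (depth 6)
After 'push 5': stack = [-3, 0, -4, 13, 13, -6, 5] (depth 7)
After 'lt': stack = [-3, 0, -4, 13, 13, 1] (depth 6)
After 'push 6': stack = [-3, 0, -4, 13, 13, 1, 6] (depth 7)
After 'pick 3': stack = [-3, 0, -4, 13, 13, 1, 6, 13] (depth 8)

Answer: 8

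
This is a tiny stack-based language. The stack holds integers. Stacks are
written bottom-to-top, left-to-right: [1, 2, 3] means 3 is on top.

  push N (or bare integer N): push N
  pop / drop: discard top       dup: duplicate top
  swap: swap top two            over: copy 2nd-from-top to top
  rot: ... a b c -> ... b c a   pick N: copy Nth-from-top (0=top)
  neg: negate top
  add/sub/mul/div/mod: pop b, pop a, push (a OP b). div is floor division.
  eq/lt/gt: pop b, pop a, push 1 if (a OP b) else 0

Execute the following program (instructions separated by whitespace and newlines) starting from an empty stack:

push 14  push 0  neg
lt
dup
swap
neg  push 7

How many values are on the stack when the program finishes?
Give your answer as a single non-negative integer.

After 'push 14': stack = [14] (depth 1)
After 'push 0': stack = [14, 0] (depth 2)
After 'neg': stack = [14, 0] (depth 2)
After 'lt': stack = [0] (depth 1)
After 'dup': stack = [0, 0] (depth 2)
After 'swap': stack = [0, 0] (depth 2)
After 'neg': stack = [0, 0] (depth 2)
After 'push 7': stack = [0, 0, 7] (depth 3)

Answer: 3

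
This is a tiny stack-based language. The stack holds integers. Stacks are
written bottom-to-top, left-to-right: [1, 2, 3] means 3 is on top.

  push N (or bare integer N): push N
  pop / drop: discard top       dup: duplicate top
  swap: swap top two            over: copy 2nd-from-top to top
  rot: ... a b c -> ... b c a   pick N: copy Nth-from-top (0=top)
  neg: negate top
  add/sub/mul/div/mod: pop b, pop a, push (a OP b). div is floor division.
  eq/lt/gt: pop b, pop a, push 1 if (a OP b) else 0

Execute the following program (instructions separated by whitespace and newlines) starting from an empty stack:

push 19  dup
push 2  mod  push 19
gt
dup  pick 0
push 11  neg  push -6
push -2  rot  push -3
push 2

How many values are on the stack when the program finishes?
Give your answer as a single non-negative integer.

Answer: 9

Derivation:
After 'push 19': stack = [19] (depth 1)
After 'dup': stack = [19, 19] (depth 2)
After 'push 2': stack = [19, 19, 2] (depth 3)
After 'mod': stack = [19, 1] (depth 2)
After 'push 19': stack = [19, 1, 19] (depth 3)
After 'gt': stack = [19, 0] (depth 2)
After 'dup': stack = [19, 0, 0] (depth 3)
After 'pick 0': stack = [19, 0, 0, 0] (depth 4)
After 'push 11': stack = [19, 0, 0, 0, 11] (depth 5)
After 'neg': stack = [19, 0, 0, 0, -11] (depth 5)
After 'push -6': stack = [19, 0, 0, 0, -11, -6] (depth 6)
After 'push -2': stack = [19, 0, 0, 0, -11, -6, -2] (depth 7)
After 'rot': stack = [19, 0, 0, 0, -6, -2, -11] (depth 7)
After 'push -3': stack = [19, 0, 0, 0, -6, -2, -11, -3] (depth 8)
After 'push 2': stack = [19, 0, 0, 0, -6, -2, -11, -3, 2] (depth 9)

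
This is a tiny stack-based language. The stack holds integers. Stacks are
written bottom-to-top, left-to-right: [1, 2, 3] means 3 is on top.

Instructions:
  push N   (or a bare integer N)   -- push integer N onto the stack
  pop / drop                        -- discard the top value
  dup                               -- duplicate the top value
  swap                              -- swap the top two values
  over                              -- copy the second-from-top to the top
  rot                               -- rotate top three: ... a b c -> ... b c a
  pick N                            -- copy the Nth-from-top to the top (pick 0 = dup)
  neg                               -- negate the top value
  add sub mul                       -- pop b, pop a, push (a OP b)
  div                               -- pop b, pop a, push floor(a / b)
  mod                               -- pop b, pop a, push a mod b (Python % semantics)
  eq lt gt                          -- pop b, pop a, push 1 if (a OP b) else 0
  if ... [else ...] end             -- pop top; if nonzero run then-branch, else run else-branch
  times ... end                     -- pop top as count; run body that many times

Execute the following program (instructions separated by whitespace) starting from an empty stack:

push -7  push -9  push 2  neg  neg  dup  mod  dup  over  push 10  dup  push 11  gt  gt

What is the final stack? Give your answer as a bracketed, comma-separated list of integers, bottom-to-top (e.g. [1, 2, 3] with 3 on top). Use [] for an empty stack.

Answer: [-7, -9, 0, 0, 0, 1]

Derivation:
After 'push -7': [-7]
After 'push -9': [-7, -9]
After 'push 2': [-7, -9, 2]
After 'neg': [-7, -9, -2]
After 'neg': [-7, -9, 2]
After 'dup': [-7, -9, 2, 2]
After 'mod': [-7, -9, 0]
After 'dup': [-7, -9, 0, 0]
After 'over': [-7, -9, 0, 0, 0]
After 'push 10': [-7, -9, 0, 0, 0, 10]
After 'dup': [-7, -9, 0, 0, 0, 10, 10]
After 'push 11': [-7, -9, 0, 0, 0, 10, 10, 11]
After 'gt': [-7, -9, 0, 0, 0, 10, 0]
After 'gt': [-7, -9, 0, 0, 0, 1]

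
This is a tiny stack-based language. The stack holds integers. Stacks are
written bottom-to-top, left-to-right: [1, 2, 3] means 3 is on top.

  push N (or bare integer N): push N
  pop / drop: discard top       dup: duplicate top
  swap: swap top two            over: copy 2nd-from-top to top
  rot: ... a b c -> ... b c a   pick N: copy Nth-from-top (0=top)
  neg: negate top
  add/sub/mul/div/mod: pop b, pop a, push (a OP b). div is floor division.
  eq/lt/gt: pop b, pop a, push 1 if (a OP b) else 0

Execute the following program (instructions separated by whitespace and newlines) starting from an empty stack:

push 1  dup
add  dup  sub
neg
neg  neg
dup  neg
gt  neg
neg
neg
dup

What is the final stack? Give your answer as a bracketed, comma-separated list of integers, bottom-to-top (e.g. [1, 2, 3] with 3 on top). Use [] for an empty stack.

After 'push 1': [1]
After 'dup': [1, 1]
After 'add': [2]
After 'dup': [2, 2]
After 'sub': [0]
After 'neg': [0]
After 'neg': [0]
After 'neg': [0]
After 'dup': [0, 0]
After 'neg': [0, 0]
After 'gt': [0]
After 'neg': [0]
After 'neg': [0]
After 'neg': [0]
After 'dup': [0, 0]

Answer: [0, 0]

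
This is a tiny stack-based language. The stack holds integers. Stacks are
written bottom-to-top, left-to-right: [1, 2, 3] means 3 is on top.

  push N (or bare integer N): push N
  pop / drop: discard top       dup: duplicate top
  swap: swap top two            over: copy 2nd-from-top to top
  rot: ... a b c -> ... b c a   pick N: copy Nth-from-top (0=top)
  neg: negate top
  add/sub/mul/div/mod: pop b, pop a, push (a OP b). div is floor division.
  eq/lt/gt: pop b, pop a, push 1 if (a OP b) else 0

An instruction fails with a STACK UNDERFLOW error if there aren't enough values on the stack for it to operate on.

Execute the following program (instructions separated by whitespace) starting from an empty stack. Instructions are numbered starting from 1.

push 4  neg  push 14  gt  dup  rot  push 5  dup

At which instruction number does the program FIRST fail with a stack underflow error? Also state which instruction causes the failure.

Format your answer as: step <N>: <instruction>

Answer: step 6: rot

Derivation:
Step 1 ('push 4'): stack = [4], depth = 1
Step 2 ('neg'): stack = [-4], depth = 1
Step 3 ('push 14'): stack = [-4, 14], depth = 2
Step 4 ('gt'): stack = [0], depth = 1
Step 5 ('dup'): stack = [0, 0], depth = 2
Step 6 ('rot'): needs 3 value(s) but depth is 2 — STACK UNDERFLOW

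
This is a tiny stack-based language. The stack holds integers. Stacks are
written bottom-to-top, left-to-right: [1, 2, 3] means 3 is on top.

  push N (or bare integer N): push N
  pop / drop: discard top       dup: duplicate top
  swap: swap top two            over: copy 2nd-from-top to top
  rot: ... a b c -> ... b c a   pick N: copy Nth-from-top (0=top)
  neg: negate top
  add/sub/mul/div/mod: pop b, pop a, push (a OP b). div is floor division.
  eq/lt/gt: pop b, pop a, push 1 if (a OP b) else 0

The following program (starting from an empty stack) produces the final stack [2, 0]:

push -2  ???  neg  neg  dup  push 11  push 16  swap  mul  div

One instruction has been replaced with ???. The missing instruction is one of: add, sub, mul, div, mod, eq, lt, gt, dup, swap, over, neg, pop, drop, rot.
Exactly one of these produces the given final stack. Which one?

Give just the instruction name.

Answer: neg

Derivation:
Stack before ???: [-2]
Stack after ???:  [2]
The instruction that transforms [-2] -> [2] is: neg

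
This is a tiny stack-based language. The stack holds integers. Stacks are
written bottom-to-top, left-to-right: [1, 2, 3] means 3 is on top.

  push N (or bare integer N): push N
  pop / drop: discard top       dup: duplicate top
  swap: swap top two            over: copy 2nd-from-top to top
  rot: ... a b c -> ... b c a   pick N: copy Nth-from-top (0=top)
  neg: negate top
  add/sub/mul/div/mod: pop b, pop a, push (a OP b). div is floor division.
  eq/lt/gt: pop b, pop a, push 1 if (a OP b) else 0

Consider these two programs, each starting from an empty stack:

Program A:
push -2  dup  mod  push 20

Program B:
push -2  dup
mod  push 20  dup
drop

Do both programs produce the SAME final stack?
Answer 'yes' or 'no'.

Program A trace:
  After 'push -2': [-2]
  After 'dup': [-2, -2]
  After 'mod': [0]
  After 'push 20': [0, 20]
Program A final stack: [0, 20]

Program B trace:
  After 'push -2': [-2]
  After 'dup': [-2, -2]
  After 'mod': [0]
  After 'push 20': [0, 20]
  After 'dup': [0, 20, 20]
  After 'drop': [0, 20]
Program B final stack: [0, 20]
Same: yes

Answer: yes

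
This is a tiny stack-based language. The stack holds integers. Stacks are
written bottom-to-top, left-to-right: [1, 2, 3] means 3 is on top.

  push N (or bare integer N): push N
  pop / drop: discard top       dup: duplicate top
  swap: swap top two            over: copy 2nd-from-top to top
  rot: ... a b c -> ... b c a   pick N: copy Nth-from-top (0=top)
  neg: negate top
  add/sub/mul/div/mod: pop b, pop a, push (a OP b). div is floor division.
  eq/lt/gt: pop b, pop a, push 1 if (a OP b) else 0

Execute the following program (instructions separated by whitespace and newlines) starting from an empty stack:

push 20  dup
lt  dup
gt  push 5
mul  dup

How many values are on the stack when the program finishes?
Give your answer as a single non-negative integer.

Answer: 2

Derivation:
After 'push 20': stack = [20] (depth 1)
After 'dup': stack = [20, 20] (depth 2)
After 'lt': stack = [0] (depth 1)
After 'dup': stack = [0, 0] (depth 2)
After 'gt': stack = [0] (depth 1)
After 'push 5': stack = [0, 5] (depth 2)
After 'mul': stack = [0] (depth 1)
After 'dup': stack = [0, 0] (depth 2)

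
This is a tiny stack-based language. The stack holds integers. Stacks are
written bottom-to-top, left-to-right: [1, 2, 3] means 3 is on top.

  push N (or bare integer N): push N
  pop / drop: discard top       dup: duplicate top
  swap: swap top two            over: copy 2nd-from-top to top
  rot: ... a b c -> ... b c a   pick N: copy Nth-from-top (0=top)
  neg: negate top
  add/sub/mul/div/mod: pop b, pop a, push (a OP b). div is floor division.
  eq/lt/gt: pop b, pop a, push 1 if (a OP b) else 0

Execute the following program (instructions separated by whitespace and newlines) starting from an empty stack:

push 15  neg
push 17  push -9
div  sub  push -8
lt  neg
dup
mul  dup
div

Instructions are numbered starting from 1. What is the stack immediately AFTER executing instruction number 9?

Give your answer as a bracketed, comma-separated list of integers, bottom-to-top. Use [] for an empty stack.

Answer: [-1]

Derivation:
Step 1 ('push 15'): [15]
Step 2 ('neg'): [-15]
Step 3 ('push 17'): [-15, 17]
Step 4 ('push -9'): [-15, 17, -9]
Step 5 ('div'): [-15, -2]
Step 6 ('sub'): [-13]
Step 7 ('push -8'): [-13, -8]
Step 8 ('lt'): [1]
Step 9 ('neg'): [-1]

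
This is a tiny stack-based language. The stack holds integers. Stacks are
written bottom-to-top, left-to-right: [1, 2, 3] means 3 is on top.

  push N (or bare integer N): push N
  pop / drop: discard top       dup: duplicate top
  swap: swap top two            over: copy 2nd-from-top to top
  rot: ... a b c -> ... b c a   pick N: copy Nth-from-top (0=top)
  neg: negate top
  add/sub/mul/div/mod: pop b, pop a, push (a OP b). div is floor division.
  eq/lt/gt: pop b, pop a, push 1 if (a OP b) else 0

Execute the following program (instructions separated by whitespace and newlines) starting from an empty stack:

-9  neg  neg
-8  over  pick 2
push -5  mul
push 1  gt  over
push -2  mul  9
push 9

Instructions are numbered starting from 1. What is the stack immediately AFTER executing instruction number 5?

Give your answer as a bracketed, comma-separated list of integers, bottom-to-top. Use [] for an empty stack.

Step 1 ('-9'): [-9]
Step 2 ('neg'): [9]
Step 3 ('neg'): [-9]
Step 4 ('-8'): [-9, -8]
Step 5 ('over'): [-9, -8, -9]

Answer: [-9, -8, -9]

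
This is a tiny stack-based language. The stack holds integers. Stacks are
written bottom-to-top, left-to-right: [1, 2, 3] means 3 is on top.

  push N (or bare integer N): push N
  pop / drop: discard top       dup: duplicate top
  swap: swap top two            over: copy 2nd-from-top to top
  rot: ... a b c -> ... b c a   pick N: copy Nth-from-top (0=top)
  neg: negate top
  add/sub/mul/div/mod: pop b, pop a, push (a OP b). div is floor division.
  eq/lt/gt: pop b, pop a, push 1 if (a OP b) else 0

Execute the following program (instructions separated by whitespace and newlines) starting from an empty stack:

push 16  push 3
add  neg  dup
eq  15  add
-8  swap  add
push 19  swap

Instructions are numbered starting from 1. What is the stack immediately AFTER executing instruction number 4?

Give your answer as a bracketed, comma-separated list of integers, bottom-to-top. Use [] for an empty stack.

Step 1 ('push 16'): [16]
Step 2 ('push 3'): [16, 3]
Step 3 ('add'): [19]
Step 4 ('neg'): [-19]

Answer: [-19]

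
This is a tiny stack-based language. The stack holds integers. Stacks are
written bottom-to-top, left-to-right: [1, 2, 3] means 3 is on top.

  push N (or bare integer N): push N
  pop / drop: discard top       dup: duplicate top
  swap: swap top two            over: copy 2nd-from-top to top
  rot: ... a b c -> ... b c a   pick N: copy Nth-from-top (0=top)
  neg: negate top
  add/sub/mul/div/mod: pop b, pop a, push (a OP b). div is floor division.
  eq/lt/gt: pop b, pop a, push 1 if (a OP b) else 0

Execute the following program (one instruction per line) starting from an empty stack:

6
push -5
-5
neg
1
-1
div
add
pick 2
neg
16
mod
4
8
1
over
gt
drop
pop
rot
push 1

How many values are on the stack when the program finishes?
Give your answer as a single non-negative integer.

Answer: 6

Derivation:
After 'push 6': stack = [6] (depth 1)
After 'push -5': stack = [6, -5] (depth 2)
After 'push -5': stack = [6, -5, -5] (depth 3)
After 'neg': stack = [6, -5, 5] (depth 3)
After 'push 1': stack = [6, -5, 5, 1] (depth 4)
After 'push -1': stack = [6, -5, 5, 1, -1] (depth 5)
After 'div': stack = [6, -5, 5, -1] (depth 4)
After 'add': stack = [6, -5, 4] (depth 3)
After 'pick 2': stack = [6, -5, 4, 6] (depth 4)
After 'neg': stack = [6, -5, 4, -6] (depth 4)
  ...
After 'mod': stack = [6, -5, 4, 10] (depth 4)
After 'push 4': stack = [6, -5, 4, 10, 4] (depth 5)
After 'push 8': stack = [6, -5, 4, 10, 4, 8] (depth 6)
After 'push 1': stack = [6, -5, 4, 10, 4, 8, 1] (depth 7)
After 'over': stack = [6, -5, 4, 10, 4, 8, 1, 8] (depth 8)
After 'gt': stack = [6, -5, 4, 10, 4, 8, 0] (depth 7)
After 'drop': stack = [6, -5, 4, 10, 4, 8] (depth 6)
After 'pop': stack = [6, -5, 4, 10, 4] (depth 5)
After 'rot': stack = [6, -5, 10, 4, 4] (depth 5)
After 'push 1': stack = [6, -5, 10, 4, 4, 1] (depth 6)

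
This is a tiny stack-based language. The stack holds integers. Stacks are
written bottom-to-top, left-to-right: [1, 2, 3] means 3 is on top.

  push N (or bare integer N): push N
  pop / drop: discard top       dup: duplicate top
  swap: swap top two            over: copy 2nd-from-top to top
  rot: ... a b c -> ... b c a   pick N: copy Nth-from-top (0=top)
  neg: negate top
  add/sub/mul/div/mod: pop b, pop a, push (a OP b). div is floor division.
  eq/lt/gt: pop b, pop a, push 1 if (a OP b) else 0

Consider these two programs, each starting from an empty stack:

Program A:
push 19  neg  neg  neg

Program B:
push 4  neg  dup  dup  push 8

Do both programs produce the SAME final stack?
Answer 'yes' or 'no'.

Answer: no

Derivation:
Program A trace:
  After 'push 19': [19]
  After 'neg': [-19]
  After 'neg': [19]
  After 'neg': [-19]
Program A final stack: [-19]

Program B trace:
  After 'push 4': [4]
  After 'neg': [-4]
  After 'dup': [-4, -4]
  After 'dup': [-4, -4, -4]
  After 'push 8': [-4, -4, -4, 8]
Program B final stack: [-4, -4, -4, 8]
Same: no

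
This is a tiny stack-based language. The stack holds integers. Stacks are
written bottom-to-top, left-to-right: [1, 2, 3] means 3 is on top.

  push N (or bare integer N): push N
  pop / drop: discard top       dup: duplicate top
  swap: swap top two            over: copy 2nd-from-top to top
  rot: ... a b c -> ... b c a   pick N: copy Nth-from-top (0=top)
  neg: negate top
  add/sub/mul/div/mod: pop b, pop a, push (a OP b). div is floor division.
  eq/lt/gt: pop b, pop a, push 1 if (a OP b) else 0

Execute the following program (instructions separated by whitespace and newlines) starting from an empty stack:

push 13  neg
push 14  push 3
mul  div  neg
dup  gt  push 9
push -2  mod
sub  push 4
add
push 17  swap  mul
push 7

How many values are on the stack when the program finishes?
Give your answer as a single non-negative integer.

After 'push 13': stack = [13] (depth 1)
After 'neg': stack = [-13] (depth 1)
After 'push 14': stack = [-13, 14] (depth 2)
After 'push 3': stack = [-13, 14, 3] (depth 3)
After 'mul': stack = [-13, 42] (depth 2)
After 'div': stack = [-1] (depth 1)
After 'neg': stack = [1] (depth 1)
After 'dup': stack = [1, 1] (depth 2)
After 'gt': stack = [0] (depth 1)
After 'push 9': stack = [0, 9] (depth 2)
After 'push -2': stack = [0, 9, -2] (depth 3)
After 'mod': stack = [0, -1] (depth 2)
After 'sub': stack = [1] (depth 1)
After 'push 4': stack = [1, 4] (depth 2)
After 'add': stack = [5] (depth 1)
After 'push 17': stack = [5, 17] (depth 2)
After 'swap': stack = [17, 5] (depth 2)
After 'mul': stack = [85] (depth 1)
After 'push 7': stack = [85, 7] (depth 2)

Answer: 2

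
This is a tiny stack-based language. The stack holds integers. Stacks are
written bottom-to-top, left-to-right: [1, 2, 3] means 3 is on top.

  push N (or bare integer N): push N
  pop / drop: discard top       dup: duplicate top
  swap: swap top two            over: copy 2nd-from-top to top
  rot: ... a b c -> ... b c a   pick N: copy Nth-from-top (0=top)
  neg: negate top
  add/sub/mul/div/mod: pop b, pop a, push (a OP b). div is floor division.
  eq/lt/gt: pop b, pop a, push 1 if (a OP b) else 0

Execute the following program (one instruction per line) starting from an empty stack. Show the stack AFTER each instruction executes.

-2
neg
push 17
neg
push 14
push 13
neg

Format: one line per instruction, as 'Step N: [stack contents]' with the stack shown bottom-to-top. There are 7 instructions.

Step 1: [-2]
Step 2: [2]
Step 3: [2, 17]
Step 4: [2, -17]
Step 5: [2, -17, 14]
Step 6: [2, -17, 14, 13]
Step 7: [2, -17, 14, -13]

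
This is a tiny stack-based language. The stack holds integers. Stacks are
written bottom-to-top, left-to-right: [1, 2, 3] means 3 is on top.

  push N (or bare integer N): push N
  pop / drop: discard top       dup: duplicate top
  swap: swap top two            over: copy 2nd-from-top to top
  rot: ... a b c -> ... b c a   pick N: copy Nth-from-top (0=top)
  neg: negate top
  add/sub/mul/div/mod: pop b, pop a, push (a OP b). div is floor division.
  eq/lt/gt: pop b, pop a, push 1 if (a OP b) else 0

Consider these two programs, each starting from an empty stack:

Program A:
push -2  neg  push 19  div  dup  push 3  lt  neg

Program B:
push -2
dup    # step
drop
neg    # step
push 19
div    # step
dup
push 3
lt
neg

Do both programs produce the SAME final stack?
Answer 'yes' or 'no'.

Program A trace:
  After 'push -2': [-2]
  After 'neg': [2]
  After 'push 19': [2, 19]
  After 'div': [0]
  After 'dup': [0, 0]
  After 'push 3': [0, 0, 3]
  After 'lt': [0, 1]
  After 'neg': [0, -1]
Program A final stack: [0, -1]

Program B trace:
  After 'push -2': [-2]
  After 'dup': [-2, -2]
  After 'drop': [-2]
  After 'neg': [2]
  After 'push 19': [2, 19]
  After 'div': [0]
  After 'dup': [0, 0]
  After 'push 3': [0, 0, 3]
  After 'lt': [0, 1]
  After 'neg': [0, -1]
Program B final stack: [0, -1]
Same: yes

Answer: yes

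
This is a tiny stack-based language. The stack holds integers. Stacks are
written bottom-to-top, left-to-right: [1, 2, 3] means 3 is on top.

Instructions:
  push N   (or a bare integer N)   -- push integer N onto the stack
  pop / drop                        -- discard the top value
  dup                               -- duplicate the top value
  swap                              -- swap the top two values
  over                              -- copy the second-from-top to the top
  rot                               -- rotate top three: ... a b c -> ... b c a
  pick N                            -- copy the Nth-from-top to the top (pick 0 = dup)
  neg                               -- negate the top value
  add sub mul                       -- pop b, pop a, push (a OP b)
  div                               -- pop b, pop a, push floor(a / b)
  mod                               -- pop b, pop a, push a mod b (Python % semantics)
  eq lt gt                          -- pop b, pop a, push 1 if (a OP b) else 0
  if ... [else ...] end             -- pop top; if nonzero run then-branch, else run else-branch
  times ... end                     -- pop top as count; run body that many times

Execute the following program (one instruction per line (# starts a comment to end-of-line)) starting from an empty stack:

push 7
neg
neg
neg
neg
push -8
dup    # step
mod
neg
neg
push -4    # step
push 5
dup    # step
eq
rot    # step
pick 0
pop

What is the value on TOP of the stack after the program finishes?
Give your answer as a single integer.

Answer: 0

Derivation:
After 'push 7': [7]
After 'neg': [-7]
After 'neg': [7]
After 'neg': [-7]
After 'neg': [7]
After 'push -8': [7, -8]
After 'dup': [7, -8, -8]
After 'mod': [7, 0]
After 'neg': [7, 0]
After 'neg': [7, 0]
After 'push -4': [7, 0, -4]
After 'push 5': [7, 0, -4, 5]
After 'dup': [7, 0, -4, 5, 5]
After 'eq': [7, 0, -4, 1]
After 'rot': [7, -4, 1, 0]
After 'pick 0': [7, -4, 1, 0, 0]
After 'pop': [7, -4, 1, 0]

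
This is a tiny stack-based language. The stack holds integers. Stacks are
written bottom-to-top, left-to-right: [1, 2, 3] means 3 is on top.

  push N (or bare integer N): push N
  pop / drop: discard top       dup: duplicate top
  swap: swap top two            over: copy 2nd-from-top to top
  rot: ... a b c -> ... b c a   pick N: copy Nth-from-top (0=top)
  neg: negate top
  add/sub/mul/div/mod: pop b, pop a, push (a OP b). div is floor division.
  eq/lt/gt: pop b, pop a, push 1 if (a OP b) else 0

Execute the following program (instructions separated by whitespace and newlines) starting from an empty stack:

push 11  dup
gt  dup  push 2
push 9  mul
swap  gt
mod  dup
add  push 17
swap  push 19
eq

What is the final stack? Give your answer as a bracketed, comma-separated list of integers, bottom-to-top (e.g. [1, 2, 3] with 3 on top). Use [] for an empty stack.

Answer: [17, 0]

Derivation:
After 'push 11': [11]
After 'dup': [11, 11]
After 'gt': [0]
After 'dup': [0, 0]
After 'push 2': [0, 0, 2]
After 'push 9': [0, 0, 2, 9]
After 'mul': [0, 0, 18]
After 'swap': [0, 18, 0]
After 'gt': [0, 1]
After 'mod': [0]
After 'dup': [0, 0]
After 'add': [0]
After 'push 17': [0, 17]
After 'swap': [17, 0]
After 'push 19': [17, 0, 19]
After 'eq': [17, 0]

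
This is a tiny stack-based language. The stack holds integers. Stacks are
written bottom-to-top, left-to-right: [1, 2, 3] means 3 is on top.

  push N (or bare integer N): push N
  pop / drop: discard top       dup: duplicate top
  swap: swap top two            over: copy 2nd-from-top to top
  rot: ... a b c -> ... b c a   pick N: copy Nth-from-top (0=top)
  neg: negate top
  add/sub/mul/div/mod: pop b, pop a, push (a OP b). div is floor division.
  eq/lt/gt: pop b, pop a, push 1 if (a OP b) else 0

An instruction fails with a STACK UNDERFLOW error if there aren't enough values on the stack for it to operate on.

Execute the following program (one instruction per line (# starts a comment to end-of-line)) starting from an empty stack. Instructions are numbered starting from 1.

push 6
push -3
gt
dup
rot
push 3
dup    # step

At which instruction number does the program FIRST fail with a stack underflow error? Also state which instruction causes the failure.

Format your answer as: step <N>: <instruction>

Step 1 ('push 6'): stack = [6], depth = 1
Step 2 ('push -3'): stack = [6, -3], depth = 2
Step 3 ('gt'): stack = [1], depth = 1
Step 4 ('dup'): stack = [1, 1], depth = 2
Step 5 ('rot'): needs 3 value(s) but depth is 2 — STACK UNDERFLOW

Answer: step 5: rot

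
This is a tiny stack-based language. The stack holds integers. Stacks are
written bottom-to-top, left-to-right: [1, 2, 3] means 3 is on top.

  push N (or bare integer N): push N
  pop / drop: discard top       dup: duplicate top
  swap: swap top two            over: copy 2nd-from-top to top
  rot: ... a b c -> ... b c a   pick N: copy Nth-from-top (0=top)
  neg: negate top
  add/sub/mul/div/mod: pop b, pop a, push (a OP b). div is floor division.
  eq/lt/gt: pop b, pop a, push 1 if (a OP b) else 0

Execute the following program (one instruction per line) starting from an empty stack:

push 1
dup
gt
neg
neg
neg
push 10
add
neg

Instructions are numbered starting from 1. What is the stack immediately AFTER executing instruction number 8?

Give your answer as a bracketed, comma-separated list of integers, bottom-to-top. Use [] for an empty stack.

Step 1 ('push 1'): [1]
Step 2 ('dup'): [1, 1]
Step 3 ('gt'): [0]
Step 4 ('neg'): [0]
Step 5 ('neg'): [0]
Step 6 ('neg'): [0]
Step 7 ('push 10'): [0, 10]
Step 8 ('add'): [10]

Answer: [10]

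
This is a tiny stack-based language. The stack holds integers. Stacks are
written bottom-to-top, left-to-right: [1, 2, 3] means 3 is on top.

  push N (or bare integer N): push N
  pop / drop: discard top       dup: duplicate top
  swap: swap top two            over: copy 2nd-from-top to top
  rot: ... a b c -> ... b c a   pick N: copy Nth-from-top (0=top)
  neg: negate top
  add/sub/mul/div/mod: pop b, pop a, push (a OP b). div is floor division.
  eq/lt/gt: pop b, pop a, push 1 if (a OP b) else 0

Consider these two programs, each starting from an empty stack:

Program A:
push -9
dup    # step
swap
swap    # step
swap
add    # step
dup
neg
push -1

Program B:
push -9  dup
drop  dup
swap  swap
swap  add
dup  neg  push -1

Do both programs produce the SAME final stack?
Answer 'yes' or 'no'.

Answer: yes

Derivation:
Program A trace:
  After 'push -9': [-9]
  After 'dup': [-9, -9]
  After 'swap': [-9, -9]
  After 'swap': [-9, -9]
  After 'swap': [-9, -9]
  After 'add': [-18]
  After 'dup': [-18, -18]
  After 'neg': [-18, 18]
  After 'push -1': [-18, 18, -1]
Program A final stack: [-18, 18, -1]

Program B trace:
  After 'push -9': [-9]
  After 'dup': [-9, -9]
  After 'drop': [-9]
  After 'dup': [-9, -9]
  After 'swap': [-9, -9]
  After 'swap': [-9, -9]
  After 'swap': [-9, -9]
  After 'add': [-18]
  After 'dup': [-18, -18]
  After 'neg': [-18, 18]
  After 'push -1': [-18, 18, -1]
Program B final stack: [-18, 18, -1]
Same: yes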